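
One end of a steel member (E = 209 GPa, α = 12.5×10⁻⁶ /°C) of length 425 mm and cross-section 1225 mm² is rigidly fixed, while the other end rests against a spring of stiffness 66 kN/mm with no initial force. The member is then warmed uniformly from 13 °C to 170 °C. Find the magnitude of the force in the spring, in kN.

If the spring were absent the member would lengthen by αΔT L = 12.5×10⁻⁶ × 157 × 425 = 0.8341 mm.
With a force P in the spring, the elastic change of the member is PL/(AE) and that of the spring is P/k; compatibility requires their sum to equal δ_free.
P [ L/(AE) + 1/k ] = δ_free → P [ 425/(1225×209×10³) + 1/(66×10³) ] = 0.8341.
P = 0.8341 / 1.681×10⁻⁵ = 49610 N.

P ≈ 49.6 kN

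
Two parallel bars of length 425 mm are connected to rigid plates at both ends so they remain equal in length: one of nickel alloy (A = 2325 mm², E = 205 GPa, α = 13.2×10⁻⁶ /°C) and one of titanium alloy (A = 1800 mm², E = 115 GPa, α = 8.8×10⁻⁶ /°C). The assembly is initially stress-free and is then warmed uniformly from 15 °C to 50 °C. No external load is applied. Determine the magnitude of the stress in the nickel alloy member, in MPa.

σ ≈ 9.56 MPa (compressive)

Both members must finish at the same length. With the larger α, the nickel alloy tends to over-expand; the plates restrain it, putting the nickel alloy in compression and the titanium alloy in tension. With no external load the two internal forces are equal and opposite, magnitude P.
Compatibility of the two members (thermal + elastic change equal): (α₁ − α₂)ΔT = P·[1/(A₁E₁) + 1/(A₂E₂)].
|α₁ − α₂|·ΔT = 4.4×10⁻⁶ × 35 = 0.000154.
1/(A₁E₁) + 1/(A₂E₂) = 1/(2325×205×10³) + 1/(1800×115×10³) = 6.929×10⁻⁹ N⁻¹.
P = 0.000154 / 6.929×10⁻⁹ = 22230 N = 22.23 kN.
σ_{nickel alloy} = P/A₁ = 22230/2325 = 9.559 MPa, compressive.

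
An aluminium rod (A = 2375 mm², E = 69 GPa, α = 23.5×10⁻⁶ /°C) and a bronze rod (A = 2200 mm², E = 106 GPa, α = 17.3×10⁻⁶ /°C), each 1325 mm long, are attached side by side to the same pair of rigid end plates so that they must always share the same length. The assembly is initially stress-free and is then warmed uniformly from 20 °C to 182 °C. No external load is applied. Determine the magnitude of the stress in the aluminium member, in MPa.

Equilibrium of a rigid end plate with no external load gives equal and opposite internal forces ±P in the two members. Since α_{aluminium} > α_{bronze}, heating drives the aluminium into compression and the bronze into tension.
Equating the net (thermal + elastic) strains gives |α₁ − α₂|·ΔT = P·[1/(A₁E₁) + 1/(A₂E₂)].
|α₁ − α₂|·ΔT = 6.2×10⁻⁶ × 162 = 0.001004.
1/(A₁E₁) + 1/(A₂E₂) = 1/(2375×69×10³) + 1/(2200×106×10³) = 1.039×10⁻⁸ N⁻¹.
P = 0.001004 / 1.039×10⁻⁸ = 96670 N = 96.67 kN.
σ_{aluminium} = P/A₁ = 96670/2375 = 40.7 MPa, compressive.

σ ≈ 40.7 MPa (compressive)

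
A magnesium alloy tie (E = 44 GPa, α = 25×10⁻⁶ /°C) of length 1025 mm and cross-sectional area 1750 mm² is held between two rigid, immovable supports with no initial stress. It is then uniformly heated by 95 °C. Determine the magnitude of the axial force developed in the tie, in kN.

The ends cannot move, so σ = EαΔT = 44×10³ × 25×10⁻⁶ × 95 = 104.5 MPa.
Axial force P = σA = 104.5 × 1750 = 182900 N = 182.9 kN, compressive.

P ≈ 183 kN (compressive)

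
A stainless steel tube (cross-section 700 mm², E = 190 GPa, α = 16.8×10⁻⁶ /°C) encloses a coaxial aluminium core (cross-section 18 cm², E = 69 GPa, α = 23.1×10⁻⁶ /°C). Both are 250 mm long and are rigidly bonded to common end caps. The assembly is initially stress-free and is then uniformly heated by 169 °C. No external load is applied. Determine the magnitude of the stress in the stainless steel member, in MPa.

The aluminium has the larger α, so on heating it would change length more than the stainless steel if both were free. The rigid plates force a common final length, so the aluminium is put into compression and the stainless steel into tension, with equal and opposite forces P (no external load).
Equating the net (thermal + elastic) strains gives |α₁ − α₂|·ΔT = P·[1/(A₁E₁) + 1/(A₂E₂)].
|α₁ − α₂|·ΔT = 6.3×10⁻⁶ × 169 = 0.001065.
1/(A₁E₁) + 1/(A₂E₂) = 1/(700×190×10³) + 1/(1800×69×10³) = 1.557×10⁻⁸ N⁻¹.
So P = 0.001065 / 1.557×10⁻⁸ = 68.38 kN.
σ_{stainless steel} = P/A₁ = 68380/700 = 97.69 MPa, tensile.

σ ≈ 97.7 MPa (tensile)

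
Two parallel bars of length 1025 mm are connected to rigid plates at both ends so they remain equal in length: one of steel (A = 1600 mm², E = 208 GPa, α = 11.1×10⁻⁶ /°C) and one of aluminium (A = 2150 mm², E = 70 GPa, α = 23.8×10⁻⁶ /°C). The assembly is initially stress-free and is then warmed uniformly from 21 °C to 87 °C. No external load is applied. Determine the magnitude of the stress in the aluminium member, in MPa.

σ ≈ 40.4 MPa (compressive)

Both members must finish at the same length. With the larger α, the aluminium tends to over-expand; the plates restrain it, putting the aluminium in compression and the steel in tension. With no external load the two internal forces are equal and opposite, magnitude P.
Compatibility of the two members (thermal + elastic change equal): (α₁ − α₂)ΔT = P·[1/(A₁E₁) + 1/(A₂E₂)].
|α₁ − α₂|·ΔT = 12.7×10⁻⁶ × 66 = 0.0008382.
1/(A₁E₁) + 1/(A₂E₂) = 1/(1600×208×10³) + 1/(2150×70×10³) = 9.649×10⁻⁹ N⁻¹.
So P = 0.0008382 / 9.649×10⁻⁹ = 86.87 kN.
σ_{aluminium} = P/A₂ = 86870/2150 = 40.4 MPa, compressive.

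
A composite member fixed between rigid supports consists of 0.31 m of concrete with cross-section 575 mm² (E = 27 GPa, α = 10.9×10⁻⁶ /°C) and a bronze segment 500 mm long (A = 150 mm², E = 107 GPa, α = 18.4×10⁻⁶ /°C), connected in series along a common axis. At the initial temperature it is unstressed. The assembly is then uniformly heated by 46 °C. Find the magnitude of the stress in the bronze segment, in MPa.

With the walls removed the bar would change length by δ_free = Σ αᵢΔT Lᵢ = 10.9×10⁻⁶×46×310 + 18.4×10⁻⁶×46×500 = 0.5786 mm.
The walls prevent any net length change, so an axial force P (same in every segment) develops. Compatibility: P · Σ Lᵢ/(AᵢEᵢ) = δ_free.
The series flexibility is Σ Lᵢ/(AᵢEᵢ) = 310/(575×27×10³) + 500/(150×107×10³) = 5.112×10⁻⁵ mm/N.
So P = 0.5786 / 5.112×10⁻⁵ = 11.32 kN, compressive.
σ_{bronze} = P / A = 11320 / 150 = 75.46 MPa.

σ ≈ 75.5 MPa (compressive)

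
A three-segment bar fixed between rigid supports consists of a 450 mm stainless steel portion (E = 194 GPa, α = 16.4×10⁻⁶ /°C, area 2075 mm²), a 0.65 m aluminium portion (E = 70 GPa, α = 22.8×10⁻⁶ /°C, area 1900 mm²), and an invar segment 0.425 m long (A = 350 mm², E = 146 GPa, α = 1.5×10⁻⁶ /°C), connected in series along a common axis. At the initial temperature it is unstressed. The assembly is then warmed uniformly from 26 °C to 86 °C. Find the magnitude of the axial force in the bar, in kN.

P ≈ 95.7 kN (compressive)

If the supports were absent, the total length change would be Σ αᵢΔT Lᵢ = 16.4×10⁻⁶×60×450 + 22.8×10⁻⁶×60×650 + 1.5×10⁻⁶×60×425 = 1.37 mm.
The walls prevent any net length change, so an axial force P (same in every segment) develops. Compatibility: P · Σ Lᵢ/(AᵢEᵢ) = δ_free.
The series flexibility is Σ Lᵢ/(AᵢEᵢ) = 450/(2075×194×10³) + 650/(1900×70×10³) + 425/(350×146×10³) = 1.432×10⁻⁵ mm/N.
P = 1.37 / 1.432×10⁻⁵ = 95670 N = 95.67 kN, compressive.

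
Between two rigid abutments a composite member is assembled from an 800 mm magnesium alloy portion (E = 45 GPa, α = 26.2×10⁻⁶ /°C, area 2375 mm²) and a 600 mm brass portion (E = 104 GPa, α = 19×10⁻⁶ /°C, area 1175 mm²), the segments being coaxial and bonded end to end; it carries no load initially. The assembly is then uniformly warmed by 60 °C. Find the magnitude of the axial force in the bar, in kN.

If the supports were absent, the total length change would be Σ αᵢΔT Lᵢ = 26.2×10⁻⁶×60×800 + 19×10⁻⁶×60×600 = 1.942 mm.
The walls prevent any net length change, so an axial force P (same in every segment) develops. Compatibility: P · Σ Lᵢ/(AᵢEᵢ) = δ_free.
Σ Lᵢ/(AᵢEᵢ) = 800/(2375×45×10³) + 600/(1175×104×10³) = 1.24×10⁻⁵ mm/N.
P = 1.942 / 1.24×10⁻⁵ = 156600 N = 156.6 kN, compressive.

P ≈ 157 kN (compressive)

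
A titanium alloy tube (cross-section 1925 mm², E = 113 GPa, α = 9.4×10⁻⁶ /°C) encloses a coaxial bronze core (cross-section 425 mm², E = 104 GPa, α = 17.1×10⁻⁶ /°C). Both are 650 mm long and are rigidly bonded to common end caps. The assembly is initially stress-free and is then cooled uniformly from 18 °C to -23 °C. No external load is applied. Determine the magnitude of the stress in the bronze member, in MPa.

The bronze has the larger α, so on cooling it would change length more than the titanium alloy if both were free. The rigid plates force a common final length, so the bronze is put into tension and the titanium alloy into compression, with equal and opposite forces P (no external load).
Setting the final lengths equal and cancelling L: (α₁ − α₂)ΔT = P/(A₁E₁) + P/(A₂E₂).
|α₁ − α₂|·ΔT = 7.7×10⁻⁶ × 41 = 0.0003157.
1/(A₁E₁) + 1/(A₂E₂) = 1/(1925×113×10³) + 1/(425×104×10³) = 2.722×10⁻⁸ N⁻¹.
So P = 0.0003157 / 2.722×10⁻⁸ = 11.6 kN.
σ_{bronze} = P/A₂ = 11600/425 = 27.29 MPa, tensile.

σ ≈ 27.3 MPa (tensile)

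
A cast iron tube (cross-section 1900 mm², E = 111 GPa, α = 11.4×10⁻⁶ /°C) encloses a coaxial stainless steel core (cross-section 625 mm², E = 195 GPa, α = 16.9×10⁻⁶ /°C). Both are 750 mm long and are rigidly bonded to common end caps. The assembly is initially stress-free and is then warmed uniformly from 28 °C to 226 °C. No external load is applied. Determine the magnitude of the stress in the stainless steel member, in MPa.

σ ≈ 135 MPa (compressive)

Both members must finish at the same length. With the larger α, the stainless steel tends to over-expand; the plates restrain it, putting the stainless steel in compression and the cast iron in tension. With no external load the two internal forces are equal and opposite, magnitude P.
Equating the net (thermal + elastic) strains gives |α₁ − α₂|·ΔT = P·[1/(A₁E₁) + 1/(A₂E₂)].
|α₁ − α₂|·ΔT = 5.5×10⁻⁶ × 198 = 0.001089.
1/(A₁E₁) + 1/(A₂E₂) = 1/(1900×111×10³) + 1/(625×195×10³) = 1.295×10⁻⁸ N⁻¹.
P = 0.001089 / 1.295×10⁻⁸ = 84110 N = 84.11 kN.
σ_{stainless steel} = P/A₂ = 84110/625 = 134.6 MPa, compressive.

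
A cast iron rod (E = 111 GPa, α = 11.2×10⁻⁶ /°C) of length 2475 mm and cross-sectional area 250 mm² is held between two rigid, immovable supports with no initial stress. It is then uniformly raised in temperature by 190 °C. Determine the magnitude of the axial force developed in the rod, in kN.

With zero net strain, σ = E·αΔT = 111 GPa × 11.2×10⁻⁶ × 190 = 236.2 MPa.
P = AEαΔT = 250 × 111×10³ × 11.2×10⁻⁶ × 190 = 59.05 kN (compressive).

P ≈ 59.1 kN (compressive)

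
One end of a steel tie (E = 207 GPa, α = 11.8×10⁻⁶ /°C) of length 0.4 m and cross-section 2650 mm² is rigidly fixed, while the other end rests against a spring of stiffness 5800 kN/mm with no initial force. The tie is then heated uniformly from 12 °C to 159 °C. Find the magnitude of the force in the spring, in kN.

If the spring were absent the tie would lengthen by αΔT L = 11.8×10⁻⁶ × 147 × 400 = 0.6938 mm.
With a force P in the spring, the elastic change of the tie is PL/(AE) and that of the spring is P/k; compatibility requires their sum to equal δ_free.
So P = δ_free / [L/(AE) + 1/k] = 0.6938 / [ 400/(2650×207×10³) + 1/(5800×10³) ].
P = 0.6938 / 9.016×10⁻⁷ = 769600 N.

P ≈ 770 kN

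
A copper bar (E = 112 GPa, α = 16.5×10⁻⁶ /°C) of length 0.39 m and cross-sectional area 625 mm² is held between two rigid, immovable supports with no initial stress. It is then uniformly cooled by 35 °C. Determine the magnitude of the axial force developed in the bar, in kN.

With zero net strain, σ = E·αΔT = 112 GPa × 16.5×10⁻⁶ × 35 = 64.68 MPa.
Axial force P = σA = 64.68 × 625 = 40420 N = 40.42 kN, tensile.

P ≈ 40.4 kN (tensile)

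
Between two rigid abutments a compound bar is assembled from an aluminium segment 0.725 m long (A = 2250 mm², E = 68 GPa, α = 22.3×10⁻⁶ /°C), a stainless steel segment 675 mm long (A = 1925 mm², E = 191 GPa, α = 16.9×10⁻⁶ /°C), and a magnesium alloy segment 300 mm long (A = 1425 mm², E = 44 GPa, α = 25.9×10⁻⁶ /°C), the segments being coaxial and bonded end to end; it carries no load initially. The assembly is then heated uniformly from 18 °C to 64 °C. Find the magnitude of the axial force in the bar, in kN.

P ≈ 143 kN (compressive)

If the supports were absent, the total length change would be Σ αᵢΔT Lᵢ = 22.3×10⁻⁶×46×725 + 16.9×10⁻⁶×46×675 + 25.9×10⁻⁶×46×300 = 1.626 mm.
The rigid supports impose zero overall length change; the single axial force P common to all segments must satisfy P Σ Lᵢ/(AᵢEᵢ) = δ_free.
Σ Lᵢ/(AᵢEᵢ) = 725/(2250×68×10³) + 675/(1925×191×10³) + 300/(1425×44×10³) = 1.136×10⁻⁵ mm/N.
Hence P = δ_free / Σ(L/AE) = 1.626/1.136×10⁻⁵ = 143.1 kN (compressive).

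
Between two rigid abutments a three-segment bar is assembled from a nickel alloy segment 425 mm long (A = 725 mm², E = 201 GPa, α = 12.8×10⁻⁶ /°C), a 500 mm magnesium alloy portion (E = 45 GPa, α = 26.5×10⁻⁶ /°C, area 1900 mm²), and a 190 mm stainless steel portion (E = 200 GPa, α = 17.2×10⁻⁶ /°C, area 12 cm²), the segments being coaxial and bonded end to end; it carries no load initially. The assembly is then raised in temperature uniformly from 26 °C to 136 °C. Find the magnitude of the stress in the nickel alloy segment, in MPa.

If the supports were absent, the total length change would be Σ αᵢΔT Lᵢ = 12.8×10⁻⁶×110×425 + 26.5×10⁻⁶×110×500 + 17.2×10⁻⁶×110×190 = 2.415 mm.
The walls prevent any net length change, so an axial force P (same in every segment) develops. Compatibility: P · Σ Lᵢ/(AᵢEᵢ) = δ_free.
Σ Lᵢ/(AᵢEᵢ) = 425/(725×201×10³) + 500/(1900×45×10³) + 190/(1200×200×10³) = 9.556×10⁻⁶ mm/N.
P = 2.415 / 9.556×10⁻⁶ = 252800 N = 252.8 kN, compressive.
σ_{nickel alloy} = P / A = 252800 / 725 = 348.6 MPa.

σ ≈ 349 MPa (compressive)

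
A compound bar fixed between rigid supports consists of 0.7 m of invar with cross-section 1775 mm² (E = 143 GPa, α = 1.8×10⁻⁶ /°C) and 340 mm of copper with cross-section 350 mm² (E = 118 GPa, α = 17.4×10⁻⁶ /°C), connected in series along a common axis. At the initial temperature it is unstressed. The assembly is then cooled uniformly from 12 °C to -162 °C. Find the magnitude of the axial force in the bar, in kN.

If the supports were absent, the total length change would be Σ αᵢΔT Lᵢ = 1.8×10⁻⁶×174×700 + 17.4×10⁻⁶×174×340 = 1.249 mm.
The walls prevent any net length change, so an axial force P (same in every segment) develops. Compatibility: P · Σ Lᵢ/(AᵢEᵢ) = δ_free.
Σ Lᵢ/(AᵢEᵢ) = 700/(1775×143×10³) + 340/(350×118×10³) = 1.099×10⁻⁵ mm/N.
Hence P = δ_free / Σ(L/AE) = 1.249/1.099×10⁻⁵ = 113.6 kN (tensile).

P ≈ 114 kN (tensile)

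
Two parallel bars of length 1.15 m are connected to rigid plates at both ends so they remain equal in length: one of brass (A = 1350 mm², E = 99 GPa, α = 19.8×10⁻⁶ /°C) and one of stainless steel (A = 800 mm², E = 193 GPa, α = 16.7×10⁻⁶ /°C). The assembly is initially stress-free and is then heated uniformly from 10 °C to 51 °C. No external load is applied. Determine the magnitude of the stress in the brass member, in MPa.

σ ≈ 6.74 MPa (compressive)

Both members must finish at the same length. With the larger α, the brass tends to over-expand; the plates restrain it, putting the brass in compression and the stainless steel in tension. With no external load the two internal forces are equal and opposite, magnitude P.
Equating the net (thermal + elastic) strains gives |α₁ − α₂|·ΔT = P·[1/(A₁E₁) + 1/(A₂E₂)].
|α₁ − α₂|·ΔT = 3.1×10⁻⁶ × 41 = 0.0001271.
1/(A₁E₁) + 1/(A₂E₂) = 1/(1350×99×10³) + 1/(800×193×10³) = 1.396×10⁻⁸ N⁻¹.
P = 0.0001271 / 1.396×10⁻⁸ = 9105 N = 9.105 kN.
σ_{brass} = P/A₁ = 9105/1350 = 6.745 MPa, compressive.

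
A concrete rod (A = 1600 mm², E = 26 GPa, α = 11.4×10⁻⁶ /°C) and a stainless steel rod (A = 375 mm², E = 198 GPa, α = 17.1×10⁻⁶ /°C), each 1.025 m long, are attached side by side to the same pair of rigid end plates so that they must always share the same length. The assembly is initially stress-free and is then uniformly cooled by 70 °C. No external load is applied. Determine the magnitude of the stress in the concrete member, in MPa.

The stainless steel has the larger α, so on cooling it would change length more than the concrete if both were free. The rigid plates force a common final length, so the stainless steel is put into tension and the concrete into compression, with equal and opposite forces P (no external load).
Compatibility of the two members (thermal + elastic change equal): (α₁ − α₂)ΔT = P·[1/(A₁E₁) + 1/(A₂E₂)].
|α₁ − α₂|·ΔT = 5.7×10⁻⁶ × 70 = 0.000399.
1/(A₁E₁) + 1/(A₂E₂) = 1/(1600×26×10³) + 1/(375×198×10³) = 3.751×10⁻⁸ N⁻¹.
So P = 0.000399 / 3.751×10⁻⁸ = 10.64 kN.
σ_{concrete} = P/A₁ = 10640/1600 = 6.649 MPa, compressive.

σ ≈ 6.65 MPa (compressive)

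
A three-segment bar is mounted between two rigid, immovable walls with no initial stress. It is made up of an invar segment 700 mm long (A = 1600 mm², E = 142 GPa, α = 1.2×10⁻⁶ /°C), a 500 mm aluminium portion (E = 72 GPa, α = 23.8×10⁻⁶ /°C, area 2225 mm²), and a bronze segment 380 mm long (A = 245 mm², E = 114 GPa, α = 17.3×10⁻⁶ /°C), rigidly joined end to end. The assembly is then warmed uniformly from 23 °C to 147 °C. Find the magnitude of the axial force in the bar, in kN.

P ≈ 121 kN (compressive)

Free thermal expansion of the whole bar: Σ αᵢΔT Lᵢ = 1.2×10⁻⁶×124×700 + 23.8×10⁻⁶×124×500 + 17.3×10⁻⁶×124×380 = 2.395 mm.
Since the ends are fixed, an axial force P builds up, equal in every segment, with P · Σ Lᵢ/(AᵢEᵢ) = δ_free.
The series flexibility is Σ Lᵢ/(AᵢEᵢ) = 700/(1600×142×10³) + 500/(2225×72×10³) + 380/(245×114×10³) = 1.981×10⁻⁵ mm/N.
So P = 2.395 / 1.981×10⁻⁵ = 120.9 kN, compressive.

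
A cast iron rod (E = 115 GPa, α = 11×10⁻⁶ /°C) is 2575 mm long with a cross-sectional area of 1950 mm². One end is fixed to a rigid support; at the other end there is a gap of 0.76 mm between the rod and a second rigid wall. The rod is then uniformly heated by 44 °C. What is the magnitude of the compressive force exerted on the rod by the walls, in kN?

Unrestrained expansion: δ_free = αΔT L = 11×10⁻⁶ × 44 × 2575 = 1.246 mm.
This exceeds the 0.76 mm gap, so the wall pushes back. The portion of expansion that must be recovered elastically is δ_free − gap = 1.246 − 0.76 = 0.4863 mm.
That suppressed elongation corresponds to σ = E·Δ/L = 115×10³ × 0.4863/2575 = 21.72 MPa.
Force on the wall = σA = 21.72 × 1950 mm² = 42.35 kN.

P ≈ 42.4 kN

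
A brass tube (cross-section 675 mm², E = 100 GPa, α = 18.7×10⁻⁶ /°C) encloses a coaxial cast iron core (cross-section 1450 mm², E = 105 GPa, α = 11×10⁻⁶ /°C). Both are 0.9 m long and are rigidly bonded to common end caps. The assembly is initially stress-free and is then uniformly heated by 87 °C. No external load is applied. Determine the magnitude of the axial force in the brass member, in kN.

Both members must finish at the same length. With the larger α, the brass tends to over-expand; the plates restrain it, putting the brass in compression and the cast iron in tension. With no external load the two internal forces are equal and opposite, magnitude P.
Setting the final lengths equal and cancelling L: (α₁ − α₂)ΔT = P/(A₁E₁) + P/(A₂E₂).
|α₁ − α₂|·ΔT = 7.7×10⁻⁶ × 87 = 0.0006699.
1/(A₁E₁) + 1/(A₂E₂) = 1/(675×100×10³) + 1/(1450×105×10³) = 2.138×10⁻⁸ N⁻¹.
P = 0.0006699 / 2.138×10⁻⁸ = 31330 N = 31.33 kN.

P ≈ 31.3 kN (compressive in the brass)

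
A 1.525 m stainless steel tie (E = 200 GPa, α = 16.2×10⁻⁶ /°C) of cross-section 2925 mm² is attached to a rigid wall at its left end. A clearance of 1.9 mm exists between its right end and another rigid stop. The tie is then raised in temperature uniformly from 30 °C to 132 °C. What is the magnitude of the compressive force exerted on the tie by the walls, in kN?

Free thermal elongation = αΔT L = 16.2×10⁻⁶ × 102 × 1525 = 2.52 mm.
The gap closes (δ_free > 1.9 mm) and the wall then resists a further 2.52 − 1.9 = 0.6199 mm of expansion.
That suppressed elongation corresponds to σ = E·Δ/L = 200×10³ × 0.6199/1525 = 81.3 MPa.
Force on the wall = σA = 81.3 × 2925 mm² = 237.8 kN.

P ≈ 238 kN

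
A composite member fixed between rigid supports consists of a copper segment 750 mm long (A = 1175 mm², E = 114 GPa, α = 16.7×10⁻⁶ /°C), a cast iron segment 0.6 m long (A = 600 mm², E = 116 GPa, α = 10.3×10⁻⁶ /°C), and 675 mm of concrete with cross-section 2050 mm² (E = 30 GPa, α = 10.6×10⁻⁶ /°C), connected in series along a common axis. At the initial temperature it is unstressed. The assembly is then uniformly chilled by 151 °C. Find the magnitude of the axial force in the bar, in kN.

Free thermal contraction of the whole bar: Σ αᵢΔT Lᵢ = 16.7×10⁻⁶×151×750 + 10.3×10⁻⁶×151×600 + 10.6×10⁻⁶×151×675 = 3.905 mm.
The walls prevent any net length change, so an axial force P (same in every segment) develops. Compatibility: P · Σ Lᵢ/(AᵢEᵢ) = δ_free.
The series flexibility is Σ Lᵢ/(AᵢEᵢ) = 750/(1175×114×10³) + 600/(600×116×10³) + 675/(2050×30×10³) = 2.52×10⁻⁵ mm/N.
So P = 3.905 / 2.52×10⁻⁵ = 155 kN, tensile.

P ≈ 155 kN (tensile)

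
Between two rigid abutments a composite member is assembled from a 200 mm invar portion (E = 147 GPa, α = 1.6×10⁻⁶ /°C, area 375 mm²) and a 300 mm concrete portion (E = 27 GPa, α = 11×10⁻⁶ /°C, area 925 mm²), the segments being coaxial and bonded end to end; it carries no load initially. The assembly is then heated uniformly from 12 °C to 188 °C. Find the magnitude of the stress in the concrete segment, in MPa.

With the walls removed the bar would change length by δ_free = Σ αᵢΔT Lᵢ = 1.6×10⁻⁶×176×200 + 11×10⁻⁶×176×300 = 0.6371 mm.
The walls prevent any net length change, so an axial force P (same in every segment) develops. Compatibility: P · Σ Lᵢ/(AᵢEᵢ) = δ_free.
The series flexibility is Σ Lᵢ/(AᵢEᵢ) = 200/(375×147×10³) + 300/(925×27×10³) = 1.564×10⁻⁵ mm/N.
P = 0.6371 / 1.564×10⁻⁵ = 40740 N = 40.74 kN, compressive.
σ_{concrete} = P / A = 40740 / 925 = 44.04 MPa.

σ ≈ 44 MPa (compressive)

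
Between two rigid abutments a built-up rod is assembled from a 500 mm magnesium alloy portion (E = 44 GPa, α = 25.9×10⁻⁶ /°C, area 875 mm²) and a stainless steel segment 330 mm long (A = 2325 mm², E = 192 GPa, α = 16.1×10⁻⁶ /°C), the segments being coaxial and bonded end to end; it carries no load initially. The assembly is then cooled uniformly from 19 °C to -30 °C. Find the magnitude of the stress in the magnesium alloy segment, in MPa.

Free thermal contraction of the whole bar: Σ αᵢΔT Lᵢ = 25.9×10⁻⁶×49×500 + 16.1×10⁻⁶×49×330 = 0.8949 mm.
Since the ends are fixed, an axial force P builds up, equal in every segment, with P · Σ Lᵢ/(AᵢEᵢ) = δ_free.
Σ Lᵢ/(AᵢEᵢ) = 500/(875×44×10³) + 330/(2325×192×10³) = 1.373×10⁻⁵ mm/N.
So P = 0.8949 / 1.373×10⁻⁵ = 65.2 kN, tensile.
σ_{magnesium alloy} = P / A = 65200 / 875 = 74.51 MPa.

σ ≈ 74.5 MPa (tensile)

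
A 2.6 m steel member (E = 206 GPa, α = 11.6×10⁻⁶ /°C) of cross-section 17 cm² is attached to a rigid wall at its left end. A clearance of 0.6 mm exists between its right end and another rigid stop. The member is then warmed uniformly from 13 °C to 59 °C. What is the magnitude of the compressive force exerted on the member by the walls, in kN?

P ≈ 106 kN

Unrestrained expansion: δ_free = αΔT L = 11.6×10⁻⁶ × 46 × 2600 = 1.387 mm.
After closing the 0.6 mm clearance, 1.387 − 0.6 = 0.7874 mm of expansion remains to be suppressed by the wall.
That suppressed elongation corresponds to σ = E·Δ/L = 206×10³ × 0.7874/2600 = 62.38 MPa.
Force on the wall = σA = 62.38 × 1700 mm² = 106.1 kN.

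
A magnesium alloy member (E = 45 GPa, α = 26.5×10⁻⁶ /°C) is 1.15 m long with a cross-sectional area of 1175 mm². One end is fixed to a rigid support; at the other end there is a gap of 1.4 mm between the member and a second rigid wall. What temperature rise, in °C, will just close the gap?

The gap closes when αΔT L = 1.4 mm, since the member is still unstressed at that instant.
So ΔT = g/(αL) = 1.4/(26.5×10⁻⁶ × 1150) = 45.94 °C.

ΔT ≈ 45.9 °C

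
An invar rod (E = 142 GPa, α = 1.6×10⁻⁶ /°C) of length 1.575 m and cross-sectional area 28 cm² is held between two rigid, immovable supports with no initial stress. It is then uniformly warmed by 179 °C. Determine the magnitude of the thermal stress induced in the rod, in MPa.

The supports are rigid, so the total axial strain is zero. The restrained thermal strain is ε = αΔT = 1.6×10⁻⁶ × 179 = 286.4×10⁻⁶.
Hence σ = E·αΔT = 142×10³ × 286.4×10⁻⁶ = 40.67 MPa, compressive.

σ ≈ 40.7 MPa (compressive)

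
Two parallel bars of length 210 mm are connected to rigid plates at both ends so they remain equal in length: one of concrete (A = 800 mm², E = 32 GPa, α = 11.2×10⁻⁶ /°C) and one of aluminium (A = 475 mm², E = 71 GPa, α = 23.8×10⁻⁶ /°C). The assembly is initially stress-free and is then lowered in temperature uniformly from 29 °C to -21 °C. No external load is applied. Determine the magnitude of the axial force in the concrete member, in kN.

Both members must finish at the same length. With the larger α, the aluminium tends to over-contract; the plates restrain it, putting the aluminium in tension and the concrete in compression. With no external load the two internal forces are equal and opposite, magnitude P.
Setting the final lengths equal and cancelling L: (α₁ − α₂)ΔT = P/(A₁E₁) + P/(A₂E₂).
|α₁ − α₂|·ΔT = 12.6×10⁻⁶ × 50 = 0.00063.
1/(A₁E₁) + 1/(A₂E₂) = 1/(800×32×10³) + 1/(475×71×10³) = 6.871×10⁻⁸ N⁻¹.
P = 0.00063 / 6.871×10⁻⁸ = 9168 N = 9.168 kN.

P ≈ 9.17 kN (compressive in the concrete)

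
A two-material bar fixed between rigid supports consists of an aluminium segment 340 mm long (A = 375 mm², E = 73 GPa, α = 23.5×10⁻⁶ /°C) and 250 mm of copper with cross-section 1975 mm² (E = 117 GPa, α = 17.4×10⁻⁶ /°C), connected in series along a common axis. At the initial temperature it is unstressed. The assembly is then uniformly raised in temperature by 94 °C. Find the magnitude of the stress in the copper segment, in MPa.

If the supports were absent, the total length change would be Σ αᵢΔT Lᵢ = 23.5×10⁻⁶×94×340 + 17.4×10⁻⁶×94×250 = 1.16 mm.
The walls prevent any net length change, so an axial force P (same in every segment) develops. Compatibility: P · Σ Lᵢ/(AᵢEᵢ) = δ_free.
The series flexibility is Σ Lᵢ/(AᵢEᵢ) = 340/(375×73×10³) + 250/(1975×117×10³) = 1.35×10⁻⁵ mm/N.
P = 1.16 / 1.35×10⁻⁵ = 85910 N = 85.91 kN, compressive.
σ_{copper} = P / A = 85910 / 1975 = 43.5 MPa.

σ ≈ 43.5 MPa (compressive)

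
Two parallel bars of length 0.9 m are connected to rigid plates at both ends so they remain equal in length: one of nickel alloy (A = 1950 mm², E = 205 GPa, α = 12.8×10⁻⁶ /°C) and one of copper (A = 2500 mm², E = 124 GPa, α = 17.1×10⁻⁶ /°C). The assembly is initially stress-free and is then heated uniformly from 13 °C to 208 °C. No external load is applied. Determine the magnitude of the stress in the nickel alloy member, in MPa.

Both members must finish at the same length. With the larger α, the copper tends to over-expand; the plates restrain it, putting the copper in compression and the nickel alloy in tension. With no external load the two internal forces are equal and opposite, magnitude P.
Setting the final lengths equal and cancelling L: (α₁ − α₂)ΔT = P/(A₁E₁) + P/(A₂E₂).
|α₁ − α₂|·ΔT = 4.3×10⁻⁶ × 195 = 0.0008385.
1/(A₁E₁) + 1/(A₂E₂) = 1/(1950×205×10³) + 1/(2500×124×10³) = 5.727×10⁻⁹ N⁻¹.
P = 0.0008385 / 5.727×10⁻⁹ = 146400 N = 146.4 kN.
σ_{nickel alloy} = P/A₁ = 146400/1950 = 75.08 MPa, tensile.

σ ≈ 75.1 MPa (tensile)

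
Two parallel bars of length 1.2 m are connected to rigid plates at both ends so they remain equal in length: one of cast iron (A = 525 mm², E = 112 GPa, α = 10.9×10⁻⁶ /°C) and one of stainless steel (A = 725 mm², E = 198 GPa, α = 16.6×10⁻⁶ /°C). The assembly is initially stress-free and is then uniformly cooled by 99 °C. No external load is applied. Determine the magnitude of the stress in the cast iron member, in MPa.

Equilibrium of a rigid end plate with no external load gives equal and opposite internal forces ±P in the two members. Since α_{stainless steel} > α_{cast iron}, cooling drives the stainless steel into tension and the cast iron into compression.
Compatibility of the two members (thermal + elastic change equal): (α₁ − α₂)ΔT = P·[1/(A₁E₁) + 1/(A₂E₂)].
|α₁ − α₂|·ΔT = 5.7×10⁻⁶ × 99 = 0.0005643.
1/(A₁E₁) + 1/(A₂E₂) = 1/(525×112×10³) + 1/(725×198×10³) = 2.397×10⁻⁸ N⁻¹.
P = 0.0005643 / 2.397×10⁻⁸ = 23540 N = 23.54 kN.
σ_{cast iron} = P/A₁ = 23540/525 = 44.84 MPa, compressive.

σ ≈ 44.8 MPa (compressive)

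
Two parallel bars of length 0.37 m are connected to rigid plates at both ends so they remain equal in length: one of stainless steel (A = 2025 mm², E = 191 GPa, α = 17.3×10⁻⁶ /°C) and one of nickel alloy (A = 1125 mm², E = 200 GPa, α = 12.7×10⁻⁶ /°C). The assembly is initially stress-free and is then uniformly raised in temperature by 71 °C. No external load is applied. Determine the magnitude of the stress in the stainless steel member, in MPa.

σ ≈ 22.9 MPa (compressive)

The stainless steel has the larger α, so on heating it would change length more than the nickel alloy if both were free. The rigid plates force a common final length, so the stainless steel is put into compression and the nickel alloy into tension, with equal and opposite forces P (no external load).
Compatibility of the two members (thermal + elastic change equal): (α₁ − α₂)ΔT = P·[1/(A₁E₁) + 1/(A₂E₂)].
|α₁ − α₂|·ΔT = 4.6×10⁻⁶ × 71 = 0.0003266.
1/(A₁E₁) + 1/(A₂E₂) = 1/(2025×191×10³) + 1/(1125×200×10³) = 7.03×10⁻⁹ N⁻¹.
So P = 0.0003266 / 7.03×10⁻⁹ = 46.46 kN.
σ_{stainless steel} = P/A₁ = 46460/2025 = 22.94 MPa, compressive.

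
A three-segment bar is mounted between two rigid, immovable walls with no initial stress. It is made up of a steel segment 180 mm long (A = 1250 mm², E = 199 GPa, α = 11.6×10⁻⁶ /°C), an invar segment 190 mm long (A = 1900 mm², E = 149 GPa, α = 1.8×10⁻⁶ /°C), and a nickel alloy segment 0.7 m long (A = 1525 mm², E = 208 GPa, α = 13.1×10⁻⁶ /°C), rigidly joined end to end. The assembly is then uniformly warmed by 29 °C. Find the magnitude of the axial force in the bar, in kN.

P ≈ 93.4 kN (compressive)

If the supports were absent, the total length change would be Σ αᵢΔT Lᵢ = 11.6×10⁻⁶×29×180 + 1.8×10⁻⁶×29×190 + 13.1×10⁻⁶×29×700 = 0.3364 mm.
The walls prevent any net length change, so an axial force P (same in every segment) develops. Compatibility: P · Σ Lᵢ/(AᵢEᵢ) = δ_free.
Σ Lᵢ/(AᵢEᵢ) = 180/(1250×199×10³) + 190/(1900×149×10³) + 700/(1525×208×10³) = 3.602×10⁻⁶ mm/N.
Hence P = δ_free / Σ(L/AE) = 0.3364/3.602×10⁻⁶ = 93.4 kN (compressive).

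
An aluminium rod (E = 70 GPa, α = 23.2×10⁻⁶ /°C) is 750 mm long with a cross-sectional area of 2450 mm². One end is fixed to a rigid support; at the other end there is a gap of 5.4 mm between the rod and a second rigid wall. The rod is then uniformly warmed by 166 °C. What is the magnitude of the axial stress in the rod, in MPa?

If the wall were absent the rod would grow by αΔT L = 23.2×10⁻⁶ × 166 × 750 = 2.888 mm.
This is smaller than the 5.4 mm clearance, so the rod expands freely without reaching the stop — the stress is zero.

σ ≈ 0 MPa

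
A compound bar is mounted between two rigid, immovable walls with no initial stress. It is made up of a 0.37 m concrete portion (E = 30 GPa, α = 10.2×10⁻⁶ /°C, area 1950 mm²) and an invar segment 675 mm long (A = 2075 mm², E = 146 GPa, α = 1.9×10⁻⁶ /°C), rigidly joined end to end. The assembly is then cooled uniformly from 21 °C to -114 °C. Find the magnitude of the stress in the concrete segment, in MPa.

σ ≈ 40.9 MPa (tensile)

With the walls removed the bar would change length by δ_free = Σ αᵢΔT Lᵢ = 10.2×10⁻⁶×135×370 + 1.9×10⁻⁶×135×675 = 0.6826 mm.
The rigid supports impose zero overall length change; the single axial force P common to all segments must satisfy P Σ Lᵢ/(AᵢEᵢ) = δ_free.
The series flexibility is Σ Lᵢ/(AᵢEᵢ) = 370/(1950×30×10³) + 675/(2075×146×10³) = 8.553×10⁻⁶ mm/N.
P = 0.6826 / 8.553×10⁻⁶ = 79810 N = 79.81 kN, tensile.
σ_{concrete} = P / A = 79810 / 1950 = 40.93 MPa.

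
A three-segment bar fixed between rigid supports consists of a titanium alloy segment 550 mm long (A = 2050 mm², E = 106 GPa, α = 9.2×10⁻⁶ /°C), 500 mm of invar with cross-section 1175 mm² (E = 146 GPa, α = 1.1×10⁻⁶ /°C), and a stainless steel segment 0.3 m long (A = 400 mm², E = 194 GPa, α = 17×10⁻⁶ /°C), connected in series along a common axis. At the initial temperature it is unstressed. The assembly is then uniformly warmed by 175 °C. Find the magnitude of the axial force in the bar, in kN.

With the walls removed the bar would change length by δ_free = Σ αᵢΔT Lᵢ = 9.2×10⁻⁶×175×550 + 1.1×10⁻⁶×175×500 + 17×10⁻⁶×175×300 = 1.874 mm.
Since the ends are fixed, an axial force P builds up, equal in every segment, with P · Σ Lᵢ/(AᵢEᵢ) = δ_free.
Σ Lᵢ/(AᵢEᵢ) = 550/(2050×106×10³) + 500/(1175×146×10³) + 300/(400×194×10³) = 9.312×10⁻⁶ mm/N.
P = 1.874 / 9.312×10⁻⁶ = 201300 N = 201.3 kN, compressive.

P ≈ 201 kN (compressive)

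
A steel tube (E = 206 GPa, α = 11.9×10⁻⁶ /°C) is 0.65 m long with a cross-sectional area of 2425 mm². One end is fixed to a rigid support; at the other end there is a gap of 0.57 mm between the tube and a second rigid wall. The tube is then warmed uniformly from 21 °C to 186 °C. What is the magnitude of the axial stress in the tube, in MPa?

Unrestrained expansion: δ_free = αΔT L = 11.9×10⁻⁶ × 165 × 650 = 1.276 mm.
The gap closes (δ_free > 0.57 mm) and the wall then resists a further 1.276 − 0.57 = 0.7063 mm of expansion.
Compatibility: PL/(AE) = 0.7063 mm, so σ = P/A = E × (0.7063/650) = 223.8 MPa.

σ ≈ 224 MPa (compressive)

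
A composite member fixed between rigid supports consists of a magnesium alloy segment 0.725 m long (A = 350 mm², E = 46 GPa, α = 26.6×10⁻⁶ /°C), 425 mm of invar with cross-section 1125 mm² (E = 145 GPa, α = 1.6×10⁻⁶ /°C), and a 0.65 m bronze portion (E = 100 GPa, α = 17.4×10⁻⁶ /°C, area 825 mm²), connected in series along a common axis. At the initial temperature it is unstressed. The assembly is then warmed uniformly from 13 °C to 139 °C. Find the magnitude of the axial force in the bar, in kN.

If the supports were absent, the total length change would be Σ αᵢΔT Lᵢ = 26.6×10⁻⁶×126×725 + 1.6×10⁻⁶×126×425 + 17.4×10⁻⁶×126×650 = 3.941 mm.
The walls prevent any net length change, so an axial force P (same in every segment) develops. Compatibility: P · Σ Lᵢ/(AᵢEᵢ) = δ_free.
The series flexibility is Σ Lᵢ/(AᵢEᵢ) = 725/(350×46×10³) + 425/(1125×145×10³) + 650/(825×100×10³) = 5.552×10⁻⁵ mm/N.
So P = 3.941 / 5.552×10⁻⁵ = 70.98 kN, compressive.

P ≈ 71 kN (compressive)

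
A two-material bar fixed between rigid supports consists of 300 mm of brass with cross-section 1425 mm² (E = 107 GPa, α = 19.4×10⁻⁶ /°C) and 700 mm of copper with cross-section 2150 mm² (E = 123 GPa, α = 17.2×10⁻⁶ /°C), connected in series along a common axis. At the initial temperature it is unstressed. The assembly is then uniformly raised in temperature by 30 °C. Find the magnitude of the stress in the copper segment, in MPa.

σ ≈ 54 MPa (compressive)

With the walls removed the bar would change length by δ_free = Σ αᵢΔT Lᵢ = 19.4×10⁻⁶×30×300 + 17.2×10⁻⁶×30×700 = 0.5358 mm.
Since the ends are fixed, an axial force P builds up, equal in every segment, with P · Σ Lᵢ/(AᵢEᵢ) = δ_free.
The series flexibility is Σ Lᵢ/(AᵢEᵢ) = 300/(1425×107×10³) + 700/(2150×123×10³) = 4.615×10⁻⁶ mm/N.
P = 0.5358 / 4.615×10⁻⁶ = 116100 N = 116.1 kN, compressive.
σ_{copper} = P / A = 116100 / 2150 = 54.01 MPa.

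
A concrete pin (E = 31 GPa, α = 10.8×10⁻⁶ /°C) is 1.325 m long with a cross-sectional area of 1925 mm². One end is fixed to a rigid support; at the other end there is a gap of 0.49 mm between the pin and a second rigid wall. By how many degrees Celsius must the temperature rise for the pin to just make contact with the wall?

ΔT ≈ 34.2 °C

Contact occurs when the free expansion equals the gap: αΔT L = 0.49 mm.
So ΔT = g/(αL) = 0.49/(10.8×10⁻⁶ × 1325) = 34.24 °C.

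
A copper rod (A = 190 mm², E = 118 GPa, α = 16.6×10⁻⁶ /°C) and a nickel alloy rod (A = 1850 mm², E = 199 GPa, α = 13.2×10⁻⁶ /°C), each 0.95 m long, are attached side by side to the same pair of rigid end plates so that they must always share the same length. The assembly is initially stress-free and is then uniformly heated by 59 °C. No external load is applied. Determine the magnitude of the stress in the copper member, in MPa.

σ ≈ 22.3 MPa (compressive)

Both members must finish at the same length. With the larger α, the copper tends to over-expand; the plates restrain it, putting the copper in compression and the nickel alloy in tension. With no external load the two internal forces are equal and opposite, magnitude P.
Setting the final lengths equal and cancelling L: (α₁ − α₂)ΔT = P/(A₁E₁) + P/(A₂E₂).
|α₁ − α₂|·ΔT = 3.4×10⁻⁶ × 59 = 0.0002006.
1/(A₁E₁) + 1/(A₂E₂) = 1/(190×118×10³) + 1/(1850×199×10³) = 4.732×10⁻⁸ N⁻¹.
So P = 0.0002006 / 4.732×10⁻⁸ = 4.239 kN.
σ_{copper} = P/A₁ = 4239/190 = 22.31 MPa, compressive.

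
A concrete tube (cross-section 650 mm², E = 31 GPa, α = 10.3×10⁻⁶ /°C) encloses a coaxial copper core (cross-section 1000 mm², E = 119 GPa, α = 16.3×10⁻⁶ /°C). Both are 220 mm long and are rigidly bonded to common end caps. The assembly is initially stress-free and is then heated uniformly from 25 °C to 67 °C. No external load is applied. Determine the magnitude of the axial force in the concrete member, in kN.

P ≈ 4.34 kN (tensile in the concrete)

The copper has the larger α, so on heating it would change length more than the concrete if both were free. The rigid plates force a common final length, so the copper is put into compression and the concrete into tension, with equal and opposite forces P (no external load).
Compatibility of the two members (thermal + elastic change equal): (α₁ − α₂)ΔT = P·[1/(A₁E₁) + 1/(A₂E₂)].
|α₁ − α₂|·ΔT = 6×10⁻⁶ × 42 = 0.000252.
1/(A₁E₁) + 1/(A₂E₂) = 1/(650×31×10³) + 1/(1000×119×10³) = 5.803×10⁻⁸ N⁻¹.
P = 0.000252 / 5.803×10⁻⁸ = 4342 N = 4.342 kN.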